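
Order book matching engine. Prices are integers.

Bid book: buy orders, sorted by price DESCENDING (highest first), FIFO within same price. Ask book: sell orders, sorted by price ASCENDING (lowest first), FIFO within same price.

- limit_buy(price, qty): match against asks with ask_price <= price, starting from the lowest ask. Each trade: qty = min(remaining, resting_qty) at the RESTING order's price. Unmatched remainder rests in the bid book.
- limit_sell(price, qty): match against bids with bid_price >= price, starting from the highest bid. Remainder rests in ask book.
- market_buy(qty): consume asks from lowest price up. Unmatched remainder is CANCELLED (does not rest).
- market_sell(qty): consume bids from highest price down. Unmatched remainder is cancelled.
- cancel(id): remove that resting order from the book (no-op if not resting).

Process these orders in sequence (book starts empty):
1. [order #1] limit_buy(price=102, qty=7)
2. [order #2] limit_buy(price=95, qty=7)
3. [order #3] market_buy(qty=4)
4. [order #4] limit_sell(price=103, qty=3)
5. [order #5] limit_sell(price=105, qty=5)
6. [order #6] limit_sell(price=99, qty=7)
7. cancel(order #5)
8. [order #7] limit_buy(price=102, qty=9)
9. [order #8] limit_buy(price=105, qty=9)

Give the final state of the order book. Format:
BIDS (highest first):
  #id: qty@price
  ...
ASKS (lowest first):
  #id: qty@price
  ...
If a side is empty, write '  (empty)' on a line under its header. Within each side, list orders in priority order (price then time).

After op 1 [order #1] limit_buy(price=102, qty=7): fills=none; bids=[#1:7@102] asks=[-]
After op 2 [order #2] limit_buy(price=95, qty=7): fills=none; bids=[#1:7@102 #2:7@95] asks=[-]
After op 3 [order #3] market_buy(qty=4): fills=none; bids=[#1:7@102 #2:7@95] asks=[-]
After op 4 [order #4] limit_sell(price=103, qty=3): fills=none; bids=[#1:7@102 #2:7@95] asks=[#4:3@103]
After op 5 [order #5] limit_sell(price=105, qty=5): fills=none; bids=[#1:7@102 #2:7@95] asks=[#4:3@103 #5:5@105]
After op 6 [order #6] limit_sell(price=99, qty=7): fills=#1x#6:7@102; bids=[#2:7@95] asks=[#4:3@103 #5:5@105]
After op 7 cancel(order #5): fills=none; bids=[#2:7@95] asks=[#4:3@103]
After op 8 [order #7] limit_buy(price=102, qty=9): fills=none; bids=[#7:9@102 #2:7@95] asks=[#4:3@103]
After op 9 [order #8] limit_buy(price=105, qty=9): fills=#8x#4:3@103; bids=[#8:6@105 #7:9@102 #2:7@95] asks=[-]

Answer: BIDS (highest first):
  #8: 6@105
  #7: 9@102
  #2: 7@95
ASKS (lowest first):
  (empty)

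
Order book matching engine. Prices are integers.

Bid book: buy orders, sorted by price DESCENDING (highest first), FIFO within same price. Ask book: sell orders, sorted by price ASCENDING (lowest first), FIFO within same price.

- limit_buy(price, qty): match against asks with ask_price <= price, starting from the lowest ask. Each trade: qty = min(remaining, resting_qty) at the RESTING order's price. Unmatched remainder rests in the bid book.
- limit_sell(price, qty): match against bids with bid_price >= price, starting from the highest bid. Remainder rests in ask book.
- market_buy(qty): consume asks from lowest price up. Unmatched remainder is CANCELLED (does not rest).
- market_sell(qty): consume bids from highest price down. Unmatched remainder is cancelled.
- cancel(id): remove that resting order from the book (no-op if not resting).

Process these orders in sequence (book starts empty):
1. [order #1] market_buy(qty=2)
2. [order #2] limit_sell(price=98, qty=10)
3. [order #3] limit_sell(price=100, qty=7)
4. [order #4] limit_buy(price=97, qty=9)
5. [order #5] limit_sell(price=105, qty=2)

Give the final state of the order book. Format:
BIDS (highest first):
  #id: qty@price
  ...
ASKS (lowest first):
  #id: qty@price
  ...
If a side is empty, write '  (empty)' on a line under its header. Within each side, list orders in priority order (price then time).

After op 1 [order #1] market_buy(qty=2): fills=none; bids=[-] asks=[-]
After op 2 [order #2] limit_sell(price=98, qty=10): fills=none; bids=[-] asks=[#2:10@98]
After op 3 [order #3] limit_sell(price=100, qty=7): fills=none; bids=[-] asks=[#2:10@98 #3:7@100]
After op 4 [order #4] limit_buy(price=97, qty=9): fills=none; bids=[#4:9@97] asks=[#2:10@98 #3:7@100]
After op 5 [order #5] limit_sell(price=105, qty=2): fills=none; bids=[#4:9@97] asks=[#2:10@98 #3:7@100 #5:2@105]

Answer: BIDS (highest first):
  #4: 9@97
ASKS (lowest first):
  #2: 10@98
  #3: 7@100
  #5: 2@105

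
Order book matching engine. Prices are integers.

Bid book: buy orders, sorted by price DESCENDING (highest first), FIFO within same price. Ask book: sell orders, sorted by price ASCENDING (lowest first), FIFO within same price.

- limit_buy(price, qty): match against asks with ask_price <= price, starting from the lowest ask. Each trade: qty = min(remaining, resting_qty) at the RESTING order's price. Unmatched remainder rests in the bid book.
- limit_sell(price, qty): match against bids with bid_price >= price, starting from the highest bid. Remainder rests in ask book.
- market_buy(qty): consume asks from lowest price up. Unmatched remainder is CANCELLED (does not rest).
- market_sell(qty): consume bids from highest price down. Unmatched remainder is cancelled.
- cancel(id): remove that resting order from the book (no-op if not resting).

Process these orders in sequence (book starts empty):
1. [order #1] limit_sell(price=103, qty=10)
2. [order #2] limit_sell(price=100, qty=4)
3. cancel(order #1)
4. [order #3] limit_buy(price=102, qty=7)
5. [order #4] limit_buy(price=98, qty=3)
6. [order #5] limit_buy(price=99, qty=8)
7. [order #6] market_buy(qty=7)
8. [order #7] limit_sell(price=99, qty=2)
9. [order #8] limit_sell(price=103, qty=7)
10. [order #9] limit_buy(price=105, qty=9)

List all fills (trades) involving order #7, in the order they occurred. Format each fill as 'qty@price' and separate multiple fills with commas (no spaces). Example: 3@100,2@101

After op 1 [order #1] limit_sell(price=103, qty=10): fills=none; bids=[-] asks=[#1:10@103]
After op 2 [order #2] limit_sell(price=100, qty=4): fills=none; bids=[-] asks=[#2:4@100 #1:10@103]
After op 3 cancel(order #1): fills=none; bids=[-] asks=[#2:4@100]
After op 4 [order #3] limit_buy(price=102, qty=7): fills=#3x#2:4@100; bids=[#3:3@102] asks=[-]
After op 5 [order #4] limit_buy(price=98, qty=3): fills=none; bids=[#3:3@102 #4:3@98] asks=[-]
After op 6 [order #5] limit_buy(price=99, qty=8): fills=none; bids=[#3:3@102 #5:8@99 #4:3@98] asks=[-]
After op 7 [order #6] market_buy(qty=7): fills=none; bids=[#3:3@102 #5:8@99 #4:3@98] asks=[-]
After op 8 [order #7] limit_sell(price=99, qty=2): fills=#3x#7:2@102; bids=[#3:1@102 #5:8@99 #4:3@98] asks=[-]
After op 9 [order #8] limit_sell(price=103, qty=7): fills=none; bids=[#3:1@102 #5:8@99 #4:3@98] asks=[#8:7@103]
After op 10 [order #9] limit_buy(price=105, qty=9): fills=#9x#8:7@103; bids=[#9:2@105 #3:1@102 #5:8@99 #4:3@98] asks=[-]

Answer: 2@102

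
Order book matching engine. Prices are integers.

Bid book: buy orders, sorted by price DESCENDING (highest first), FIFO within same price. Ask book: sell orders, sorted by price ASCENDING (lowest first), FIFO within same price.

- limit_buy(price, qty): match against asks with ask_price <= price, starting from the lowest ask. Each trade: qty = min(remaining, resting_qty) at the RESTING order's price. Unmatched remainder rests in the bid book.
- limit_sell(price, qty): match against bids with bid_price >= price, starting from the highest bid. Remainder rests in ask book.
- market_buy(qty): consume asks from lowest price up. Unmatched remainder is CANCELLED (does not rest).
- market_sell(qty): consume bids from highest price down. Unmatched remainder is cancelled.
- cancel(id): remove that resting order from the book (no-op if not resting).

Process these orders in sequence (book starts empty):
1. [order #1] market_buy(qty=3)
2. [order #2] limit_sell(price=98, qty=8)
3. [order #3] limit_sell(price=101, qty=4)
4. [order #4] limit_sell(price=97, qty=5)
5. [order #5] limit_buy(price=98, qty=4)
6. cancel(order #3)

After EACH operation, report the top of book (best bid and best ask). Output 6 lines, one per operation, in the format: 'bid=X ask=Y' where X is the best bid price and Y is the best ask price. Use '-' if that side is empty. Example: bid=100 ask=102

After op 1 [order #1] market_buy(qty=3): fills=none; bids=[-] asks=[-]
After op 2 [order #2] limit_sell(price=98, qty=8): fills=none; bids=[-] asks=[#2:8@98]
After op 3 [order #3] limit_sell(price=101, qty=4): fills=none; bids=[-] asks=[#2:8@98 #3:4@101]
After op 4 [order #4] limit_sell(price=97, qty=5): fills=none; bids=[-] asks=[#4:5@97 #2:8@98 #3:4@101]
After op 5 [order #5] limit_buy(price=98, qty=4): fills=#5x#4:4@97; bids=[-] asks=[#4:1@97 #2:8@98 #3:4@101]
After op 6 cancel(order #3): fills=none; bids=[-] asks=[#4:1@97 #2:8@98]

Answer: bid=- ask=-
bid=- ask=98
bid=- ask=98
bid=- ask=97
bid=- ask=97
bid=- ask=97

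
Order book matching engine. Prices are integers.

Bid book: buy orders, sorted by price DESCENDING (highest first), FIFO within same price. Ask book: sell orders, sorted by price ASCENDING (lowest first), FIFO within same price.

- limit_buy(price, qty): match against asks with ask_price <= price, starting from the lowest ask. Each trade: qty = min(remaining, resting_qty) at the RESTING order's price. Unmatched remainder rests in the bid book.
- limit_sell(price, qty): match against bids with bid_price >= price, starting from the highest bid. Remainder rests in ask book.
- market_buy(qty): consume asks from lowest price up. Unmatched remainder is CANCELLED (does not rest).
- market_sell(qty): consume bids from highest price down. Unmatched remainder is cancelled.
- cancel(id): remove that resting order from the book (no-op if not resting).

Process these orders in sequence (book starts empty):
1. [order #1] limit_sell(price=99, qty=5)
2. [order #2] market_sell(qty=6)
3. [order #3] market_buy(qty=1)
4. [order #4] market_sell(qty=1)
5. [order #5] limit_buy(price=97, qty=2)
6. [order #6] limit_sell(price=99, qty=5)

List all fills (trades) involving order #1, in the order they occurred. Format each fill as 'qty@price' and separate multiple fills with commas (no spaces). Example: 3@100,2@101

After op 1 [order #1] limit_sell(price=99, qty=5): fills=none; bids=[-] asks=[#1:5@99]
After op 2 [order #2] market_sell(qty=6): fills=none; bids=[-] asks=[#1:5@99]
After op 3 [order #3] market_buy(qty=1): fills=#3x#1:1@99; bids=[-] asks=[#1:4@99]
After op 4 [order #4] market_sell(qty=1): fills=none; bids=[-] asks=[#1:4@99]
After op 5 [order #5] limit_buy(price=97, qty=2): fills=none; bids=[#5:2@97] asks=[#1:4@99]
After op 6 [order #6] limit_sell(price=99, qty=5): fills=none; bids=[#5:2@97] asks=[#1:4@99 #6:5@99]

Answer: 1@99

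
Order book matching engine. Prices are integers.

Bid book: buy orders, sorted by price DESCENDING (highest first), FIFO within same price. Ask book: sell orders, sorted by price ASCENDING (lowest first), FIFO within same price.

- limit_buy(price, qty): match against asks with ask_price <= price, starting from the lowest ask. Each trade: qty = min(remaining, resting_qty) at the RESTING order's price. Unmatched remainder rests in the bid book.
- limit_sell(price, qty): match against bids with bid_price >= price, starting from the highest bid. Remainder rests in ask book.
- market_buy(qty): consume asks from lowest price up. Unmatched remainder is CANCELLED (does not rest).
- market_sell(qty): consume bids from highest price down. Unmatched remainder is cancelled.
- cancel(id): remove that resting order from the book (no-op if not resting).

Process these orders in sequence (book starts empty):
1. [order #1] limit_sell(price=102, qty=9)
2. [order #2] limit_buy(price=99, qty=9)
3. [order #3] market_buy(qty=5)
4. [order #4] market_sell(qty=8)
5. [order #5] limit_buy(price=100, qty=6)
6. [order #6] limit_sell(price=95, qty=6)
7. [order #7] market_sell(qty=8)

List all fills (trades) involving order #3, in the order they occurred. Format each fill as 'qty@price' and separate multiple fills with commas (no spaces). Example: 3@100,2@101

Answer: 5@102

Derivation:
After op 1 [order #1] limit_sell(price=102, qty=9): fills=none; bids=[-] asks=[#1:9@102]
After op 2 [order #2] limit_buy(price=99, qty=9): fills=none; bids=[#2:9@99] asks=[#1:9@102]
After op 3 [order #3] market_buy(qty=5): fills=#3x#1:5@102; bids=[#2:9@99] asks=[#1:4@102]
After op 4 [order #4] market_sell(qty=8): fills=#2x#4:8@99; bids=[#2:1@99] asks=[#1:4@102]
After op 5 [order #5] limit_buy(price=100, qty=6): fills=none; bids=[#5:6@100 #2:1@99] asks=[#1:4@102]
After op 6 [order #6] limit_sell(price=95, qty=6): fills=#5x#6:6@100; bids=[#2:1@99] asks=[#1:4@102]
After op 7 [order #7] market_sell(qty=8): fills=#2x#7:1@99; bids=[-] asks=[#1:4@102]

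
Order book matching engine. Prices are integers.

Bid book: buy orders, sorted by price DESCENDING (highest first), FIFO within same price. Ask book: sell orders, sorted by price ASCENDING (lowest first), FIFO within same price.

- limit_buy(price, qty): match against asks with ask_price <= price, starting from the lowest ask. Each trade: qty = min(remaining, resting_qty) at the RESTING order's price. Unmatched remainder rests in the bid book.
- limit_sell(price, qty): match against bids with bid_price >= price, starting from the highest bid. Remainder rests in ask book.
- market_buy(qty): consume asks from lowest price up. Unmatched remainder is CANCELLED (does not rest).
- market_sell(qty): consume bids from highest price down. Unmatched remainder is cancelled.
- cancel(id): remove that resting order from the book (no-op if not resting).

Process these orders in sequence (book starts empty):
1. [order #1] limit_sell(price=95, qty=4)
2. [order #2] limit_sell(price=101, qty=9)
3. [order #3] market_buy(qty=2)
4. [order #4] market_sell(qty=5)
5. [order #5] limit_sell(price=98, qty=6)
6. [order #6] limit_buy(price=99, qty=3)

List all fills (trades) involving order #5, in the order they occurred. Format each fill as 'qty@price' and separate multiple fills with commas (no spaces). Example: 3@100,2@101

After op 1 [order #1] limit_sell(price=95, qty=4): fills=none; bids=[-] asks=[#1:4@95]
After op 2 [order #2] limit_sell(price=101, qty=9): fills=none; bids=[-] asks=[#1:4@95 #2:9@101]
After op 3 [order #3] market_buy(qty=2): fills=#3x#1:2@95; bids=[-] asks=[#1:2@95 #2:9@101]
After op 4 [order #4] market_sell(qty=5): fills=none; bids=[-] asks=[#1:2@95 #2:9@101]
After op 5 [order #5] limit_sell(price=98, qty=6): fills=none; bids=[-] asks=[#1:2@95 #5:6@98 #2:9@101]
After op 6 [order #6] limit_buy(price=99, qty=3): fills=#6x#1:2@95 #6x#5:1@98; bids=[-] asks=[#5:5@98 #2:9@101]

Answer: 1@98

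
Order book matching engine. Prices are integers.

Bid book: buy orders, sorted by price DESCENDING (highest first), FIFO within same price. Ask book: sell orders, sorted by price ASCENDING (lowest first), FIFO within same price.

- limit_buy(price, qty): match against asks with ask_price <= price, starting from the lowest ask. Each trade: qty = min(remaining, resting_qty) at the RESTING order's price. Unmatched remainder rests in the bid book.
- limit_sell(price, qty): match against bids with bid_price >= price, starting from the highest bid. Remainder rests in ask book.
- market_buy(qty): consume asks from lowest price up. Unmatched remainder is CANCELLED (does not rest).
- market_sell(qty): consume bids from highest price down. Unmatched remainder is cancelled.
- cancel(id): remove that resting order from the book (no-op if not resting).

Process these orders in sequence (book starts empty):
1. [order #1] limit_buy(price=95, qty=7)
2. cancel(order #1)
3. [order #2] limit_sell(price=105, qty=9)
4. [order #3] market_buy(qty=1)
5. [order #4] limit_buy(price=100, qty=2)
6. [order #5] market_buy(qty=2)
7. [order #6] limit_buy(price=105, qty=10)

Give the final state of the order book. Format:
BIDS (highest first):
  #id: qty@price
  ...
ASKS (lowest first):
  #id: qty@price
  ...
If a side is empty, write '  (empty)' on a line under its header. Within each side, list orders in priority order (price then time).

After op 1 [order #1] limit_buy(price=95, qty=7): fills=none; bids=[#1:7@95] asks=[-]
After op 2 cancel(order #1): fills=none; bids=[-] asks=[-]
After op 3 [order #2] limit_sell(price=105, qty=9): fills=none; bids=[-] asks=[#2:9@105]
After op 4 [order #3] market_buy(qty=1): fills=#3x#2:1@105; bids=[-] asks=[#2:8@105]
After op 5 [order #4] limit_buy(price=100, qty=2): fills=none; bids=[#4:2@100] asks=[#2:8@105]
After op 6 [order #5] market_buy(qty=2): fills=#5x#2:2@105; bids=[#4:2@100] asks=[#2:6@105]
After op 7 [order #6] limit_buy(price=105, qty=10): fills=#6x#2:6@105; bids=[#6:4@105 #4:2@100] asks=[-]

Answer: BIDS (highest first):
  #6: 4@105
  #4: 2@100
ASKS (lowest first):
  (empty)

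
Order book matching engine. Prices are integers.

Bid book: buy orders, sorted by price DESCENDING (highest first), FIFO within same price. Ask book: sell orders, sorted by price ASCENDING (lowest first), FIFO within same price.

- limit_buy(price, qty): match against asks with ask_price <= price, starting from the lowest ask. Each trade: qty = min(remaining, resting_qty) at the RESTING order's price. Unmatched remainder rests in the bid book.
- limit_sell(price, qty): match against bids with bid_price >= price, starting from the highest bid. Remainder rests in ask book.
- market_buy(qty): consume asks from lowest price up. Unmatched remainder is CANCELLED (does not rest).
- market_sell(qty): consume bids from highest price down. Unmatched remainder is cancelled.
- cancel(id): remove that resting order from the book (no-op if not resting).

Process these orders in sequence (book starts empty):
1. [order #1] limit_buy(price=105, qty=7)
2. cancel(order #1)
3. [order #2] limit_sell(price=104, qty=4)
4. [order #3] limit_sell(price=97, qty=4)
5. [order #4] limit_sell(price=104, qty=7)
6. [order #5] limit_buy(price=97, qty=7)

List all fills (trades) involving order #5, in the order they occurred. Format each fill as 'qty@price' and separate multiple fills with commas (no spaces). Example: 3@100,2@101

After op 1 [order #1] limit_buy(price=105, qty=7): fills=none; bids=[#1:7@105] asks=[-]
After op 2 cancel(order #1): fills=none; bids=[-] asks=[-]
After op 3 [order #2] limit_sell(price=104, qty=4): fills=none; bids=[-] asks=[#2:4@104]
After op 4 [order #3] limit_sell(price=97, qty=4): fills=none; bids=[-] asks=[#3:4@97 #2:4@104]
After op 5 [order #4] limit_sell(price=104, qty=7): fills=none; bids=[-] asks=[#3:4@97 #2:4@104 #4:7@104]
After op 6 [order #5] limit_buy(price=97, qty=7): fills=#5x#3:4@97; bids=[#5:3@97] asks=[#2:4@104 #4:7@104]

Answer: 4@97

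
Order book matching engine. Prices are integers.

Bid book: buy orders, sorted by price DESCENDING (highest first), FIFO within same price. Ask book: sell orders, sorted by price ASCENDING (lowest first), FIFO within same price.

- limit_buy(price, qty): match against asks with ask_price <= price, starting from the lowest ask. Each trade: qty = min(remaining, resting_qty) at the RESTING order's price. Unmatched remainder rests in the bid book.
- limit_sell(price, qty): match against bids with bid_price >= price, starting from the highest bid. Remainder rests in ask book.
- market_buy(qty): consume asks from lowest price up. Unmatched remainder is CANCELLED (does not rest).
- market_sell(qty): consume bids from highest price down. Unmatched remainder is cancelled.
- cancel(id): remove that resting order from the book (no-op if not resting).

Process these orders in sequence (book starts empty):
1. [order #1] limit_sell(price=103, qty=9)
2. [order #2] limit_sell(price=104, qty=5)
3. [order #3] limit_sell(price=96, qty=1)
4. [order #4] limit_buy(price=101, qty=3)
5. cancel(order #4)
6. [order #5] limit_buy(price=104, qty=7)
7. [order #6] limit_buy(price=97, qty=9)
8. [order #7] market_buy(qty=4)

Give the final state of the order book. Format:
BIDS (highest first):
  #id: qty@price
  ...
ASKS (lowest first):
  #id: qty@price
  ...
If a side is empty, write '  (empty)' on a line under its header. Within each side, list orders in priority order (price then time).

Answer: BIDS (highest first):
  #6: 9@97
ASKS (lowest first):
  #2: 3@104

Derivation:
After op 1 [order #1] limit_sell(price=103, qty=9): fills=none; bids=[-] asks=[#1:9@103]
After op 2 [order #2] limit_sell(price=104, qty=5): fills=none; bids=[-] asks=[#1:9@103 #2:5@104]
After op 3 [order #3] limit_sell(price=96, qty=1): fills=none; bids=[-] asks=[#3:1@96 #1:9@103 #2:5@104]
After op 4 [order #4] limit_buy(price=101, qty=3): fills=#4x#3:1@96; bids=[#4:2@101] asks=[#1:9@103 #2:5@104]
After op 5 cancel(order #4): fills=none; bids=[-] asks=[#1:9@103 #2:5@104]
After op 6 [order #5] limit_buy(price=104, qty=7): fills=#5x#1:7@103; bids=[-] asks=[#1:2@103 #2:5@104]
After op 7 [order #6] limit_buy(price=97, qty=9): fills=none; bids=[#6:9@97] asks=[#1:2@103 #2:5@104]
After op 8 [order #7] market_buy(qty=4): fills=#7x#1:2@103 #7x#2:2@104; bids=[#6:9@97] asks=[#2:3@104]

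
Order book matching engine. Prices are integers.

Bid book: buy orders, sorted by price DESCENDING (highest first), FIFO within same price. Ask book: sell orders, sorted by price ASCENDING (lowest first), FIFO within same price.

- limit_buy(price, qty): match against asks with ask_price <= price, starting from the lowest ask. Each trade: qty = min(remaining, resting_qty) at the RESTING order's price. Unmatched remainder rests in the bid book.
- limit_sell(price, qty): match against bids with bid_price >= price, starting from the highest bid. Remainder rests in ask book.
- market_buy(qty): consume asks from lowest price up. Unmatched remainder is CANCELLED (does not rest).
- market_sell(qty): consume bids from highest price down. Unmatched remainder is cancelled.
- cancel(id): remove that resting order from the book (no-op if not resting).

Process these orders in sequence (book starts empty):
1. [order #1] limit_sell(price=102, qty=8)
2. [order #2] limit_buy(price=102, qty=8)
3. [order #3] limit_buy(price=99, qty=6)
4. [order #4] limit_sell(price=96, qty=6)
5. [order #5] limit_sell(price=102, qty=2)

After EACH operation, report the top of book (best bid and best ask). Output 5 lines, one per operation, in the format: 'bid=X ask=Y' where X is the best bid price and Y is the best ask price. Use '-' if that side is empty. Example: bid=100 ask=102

Answer: bid=- ask=102
bid=- ask=-
bid=99 ask=-
bid=- ask=-
bid=- ask=102

Derivation:
After op 1 [order #1] limit_sell(price=102, qty=8): fills=none; bids=[-] asks=[#1:8@102]
After op 2 [order #2] limit_buy(price=102, qty=8): fills=#2x#1:8@102; bids=[-] asks=[-]
After op 3 [order #3] limit_buy(price=99, qty=6): fills=none; bids=[#3:6@99] asks=[-]
After op 4 [order #4] limit_sell(price=96, qty=6): fills=#3x#4:6@99; bids=[-] asks=[-]
After op 5 [order #5] limit_sell(price=102, qty=2): fills=none; bids=[-] asks=[#5:2@102]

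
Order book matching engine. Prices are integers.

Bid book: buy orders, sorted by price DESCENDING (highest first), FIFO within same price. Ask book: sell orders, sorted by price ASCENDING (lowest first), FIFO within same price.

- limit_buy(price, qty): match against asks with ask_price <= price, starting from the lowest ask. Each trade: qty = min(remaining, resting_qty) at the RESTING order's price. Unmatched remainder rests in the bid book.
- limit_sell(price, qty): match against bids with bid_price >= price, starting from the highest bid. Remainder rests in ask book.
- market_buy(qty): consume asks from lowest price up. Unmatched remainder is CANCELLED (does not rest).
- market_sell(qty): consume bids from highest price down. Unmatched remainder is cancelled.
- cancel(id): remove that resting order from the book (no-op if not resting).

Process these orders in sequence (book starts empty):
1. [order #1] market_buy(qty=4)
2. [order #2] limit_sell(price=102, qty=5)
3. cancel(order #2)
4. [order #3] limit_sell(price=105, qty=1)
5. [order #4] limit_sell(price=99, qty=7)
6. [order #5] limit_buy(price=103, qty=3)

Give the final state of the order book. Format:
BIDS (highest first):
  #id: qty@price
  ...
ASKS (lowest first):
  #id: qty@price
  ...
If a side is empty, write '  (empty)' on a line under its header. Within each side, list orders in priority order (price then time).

Answer: BIDS (highest first):
  (empty)
ASKS (lowest first):
  #4: 4@99
  #3: 1@105

Derivation:
After op 1 [order #1] market_buy(qty=4): fills=none; bids=[-] asks=[-]
After op 2 [order #2] limit_sell(price=102, qty=5): fills=none; bids=[-] asks=[#2:5@102]
After op 3 cancel(order #2): fills=none; bids=[-] asks=[-]
After op 4 [order #3] limit_sell(price=105, qty=1): fills=none; bids=[-] asks=[#3:1@105]
After op 5 [order #4] limit_sell(price=99, qty=7): fills=none; bids=[-] asks=[#4:7@99 #3:1@105]
After op 6 [order #5] limit_buy(price=103, qty=3): fills=#5x#4:3@99; bids=[-] asks=[#4:4@99 #3:1@105]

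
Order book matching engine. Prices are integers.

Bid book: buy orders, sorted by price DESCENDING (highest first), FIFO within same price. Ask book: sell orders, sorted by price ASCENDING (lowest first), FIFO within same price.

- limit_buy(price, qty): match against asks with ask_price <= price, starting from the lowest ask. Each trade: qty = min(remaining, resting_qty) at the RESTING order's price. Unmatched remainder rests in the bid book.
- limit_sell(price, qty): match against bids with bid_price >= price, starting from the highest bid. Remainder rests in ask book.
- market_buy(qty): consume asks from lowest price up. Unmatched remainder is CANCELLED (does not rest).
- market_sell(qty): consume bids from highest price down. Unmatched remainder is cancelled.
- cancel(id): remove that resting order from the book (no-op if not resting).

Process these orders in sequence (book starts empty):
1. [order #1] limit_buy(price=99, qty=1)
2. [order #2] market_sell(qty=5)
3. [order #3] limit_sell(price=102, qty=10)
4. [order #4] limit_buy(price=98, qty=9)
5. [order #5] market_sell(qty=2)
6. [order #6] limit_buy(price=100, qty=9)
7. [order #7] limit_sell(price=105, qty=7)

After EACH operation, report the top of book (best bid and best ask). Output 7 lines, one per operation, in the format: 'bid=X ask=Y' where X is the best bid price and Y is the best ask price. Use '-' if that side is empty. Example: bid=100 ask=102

After op 1 [order #1] limit_buy(price=99, qty=1): fills=none; bids=[#1:1@99] asks=[-]
After op 2 [order #2] market_sell(qty=5): fills=#1x#2:1@99; bids=[-] asks=[-]
After op 3 [order #3] limit_sell(price=102, qty=10): fills=none; bids=[-] asks=[#3:10@102]
After op 4 [order #4] limit_buy(price=98, qty=9): fills=none; bids=[#4:9@98] asks=[#3:10@102]
After op 5 [order #5] market_sell(qty=2): fills=#4x#5:2@98; bids=[#4:7@98] asks=[#3:10@102]
After op 6 [order #6] limit_buy(price=100, qty=9): fills=none; bids=[#6:9@100 #4:7@98] asks=[#3:10@102]
After op 7 [order #7] limit_sell(price=105, qty=7): fills=none; bids=[#6:9@100 #4:7@98] asks=[#3:10@102 #7:7@105]

Answer: bid=99 ask=-
bid=- ask=-
bid=- ask=102
bid=98 ask=102
bid=98 ask=102
bid=100 ask=102
bid=100 ask=102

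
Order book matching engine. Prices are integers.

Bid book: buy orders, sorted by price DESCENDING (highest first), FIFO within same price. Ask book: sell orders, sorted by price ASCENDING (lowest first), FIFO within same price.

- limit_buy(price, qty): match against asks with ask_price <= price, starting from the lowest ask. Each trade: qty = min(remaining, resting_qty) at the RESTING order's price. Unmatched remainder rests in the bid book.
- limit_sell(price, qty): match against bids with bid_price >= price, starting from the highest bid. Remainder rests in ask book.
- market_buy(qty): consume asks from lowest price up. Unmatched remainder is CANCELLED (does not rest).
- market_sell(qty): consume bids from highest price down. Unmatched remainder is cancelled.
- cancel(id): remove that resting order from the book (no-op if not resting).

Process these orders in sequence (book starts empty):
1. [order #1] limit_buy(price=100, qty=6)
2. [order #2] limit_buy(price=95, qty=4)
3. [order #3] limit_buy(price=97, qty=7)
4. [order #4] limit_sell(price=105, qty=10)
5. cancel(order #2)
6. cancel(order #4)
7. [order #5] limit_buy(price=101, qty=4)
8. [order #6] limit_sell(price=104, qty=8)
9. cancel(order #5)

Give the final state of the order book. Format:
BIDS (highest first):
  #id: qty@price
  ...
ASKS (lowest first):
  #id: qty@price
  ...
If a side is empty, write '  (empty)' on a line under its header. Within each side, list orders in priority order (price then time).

Answer: BIDS (highest first):
  #1: 6@100
  #3: 7@97
ASKS (lowest first):
  #6: 8@104

Derivation:
After op 1 [order #1] limit_buy(price=100, qty=6): fills=none; bids=[#1:6@100] asks=[-]
After op 2 [order #2] limit_buy(price=95, qty=4): fills=none; bids=[#1:6@100 #2:4@95] asks=[-]
After op 3 [order #3] limit_buy(price=97, qty=7): fills=none; bids=[#1:6@100 #3:7@97 #2:4@95] asks=[-]
After op 4 [order #4] limit_sell(price=105, qty=10): fills=none; bids=[#1:6@100 #3:7@97 #2:4@95] asks=[#4:10@105]
After op 5 cancel(order #2): fills=none; bids=[#1:6@100 #3:7@97] asks=[#4:10@105]
After op 6 cancel(order #4): fills=none; bids=[#1:6@100 #3:7@97] asks=[-]
After op 7 [order #5] limit_buy(price=101, qty=4): fills=none; bids=[#5:4@101 #1:6@100 #3:7@97] asks=[-]
After op 8 [order #6] limit_sell(price=104, qty=8): fills=none; bids=[#5:4@101 #1:6@100 #3:7@97] asks=[#6:8@104]
After op 9 cancel(order #5): fills=none; bids=[#1:6@100 #3:7@97] asks=[#6:8@104]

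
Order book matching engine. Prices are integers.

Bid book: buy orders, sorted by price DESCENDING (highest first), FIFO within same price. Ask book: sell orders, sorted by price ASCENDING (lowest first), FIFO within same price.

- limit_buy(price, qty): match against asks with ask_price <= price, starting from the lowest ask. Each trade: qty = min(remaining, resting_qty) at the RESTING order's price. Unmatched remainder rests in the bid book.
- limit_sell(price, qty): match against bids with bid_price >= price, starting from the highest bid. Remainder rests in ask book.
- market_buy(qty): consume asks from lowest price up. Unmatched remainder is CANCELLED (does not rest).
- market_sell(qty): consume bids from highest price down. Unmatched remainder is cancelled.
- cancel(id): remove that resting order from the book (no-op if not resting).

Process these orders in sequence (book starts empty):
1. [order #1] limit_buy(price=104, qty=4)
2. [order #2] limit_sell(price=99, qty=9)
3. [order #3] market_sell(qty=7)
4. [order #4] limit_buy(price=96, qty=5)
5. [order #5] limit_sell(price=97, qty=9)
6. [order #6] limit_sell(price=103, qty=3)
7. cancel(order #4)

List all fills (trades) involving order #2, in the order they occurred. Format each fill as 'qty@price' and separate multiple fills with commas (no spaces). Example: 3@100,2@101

After op 1 [order #1] limit_buy(price=104, qty=4): fills=none; bids=[#1:4@104] asks=[-]
After op 2 [order #2] limit_sell(price=99, qty=9): fills=#1x#2:4@104; bids=[-] asks=[#2:5@99]
After op 3 [order #3] market_sell(qty=7): fills=none; bids=[-] asks=[#2:5@99]
After op 4 [order #4] limit_buy(price=96, qty=5): fills=none; bids=[#4:5@96] asks=[#2:5@99]
After op 5 [order #5] limit_sell(price=97, qty=9): fills=none; bids=[#4:5@96] asks=[#5:9@97 #2:5@99]
After op 6 [order #6] limit_sell(price=103, qty=3): fills=none; bids=[#4:5@96] asks=[#5:9@97 #2:5@99 #6:3@103]
After op 7 cancel(order #4): fills=none; bids=[-] asks=[#5:9@97 #2:5@99 #6:3@103]

Answer: 4@104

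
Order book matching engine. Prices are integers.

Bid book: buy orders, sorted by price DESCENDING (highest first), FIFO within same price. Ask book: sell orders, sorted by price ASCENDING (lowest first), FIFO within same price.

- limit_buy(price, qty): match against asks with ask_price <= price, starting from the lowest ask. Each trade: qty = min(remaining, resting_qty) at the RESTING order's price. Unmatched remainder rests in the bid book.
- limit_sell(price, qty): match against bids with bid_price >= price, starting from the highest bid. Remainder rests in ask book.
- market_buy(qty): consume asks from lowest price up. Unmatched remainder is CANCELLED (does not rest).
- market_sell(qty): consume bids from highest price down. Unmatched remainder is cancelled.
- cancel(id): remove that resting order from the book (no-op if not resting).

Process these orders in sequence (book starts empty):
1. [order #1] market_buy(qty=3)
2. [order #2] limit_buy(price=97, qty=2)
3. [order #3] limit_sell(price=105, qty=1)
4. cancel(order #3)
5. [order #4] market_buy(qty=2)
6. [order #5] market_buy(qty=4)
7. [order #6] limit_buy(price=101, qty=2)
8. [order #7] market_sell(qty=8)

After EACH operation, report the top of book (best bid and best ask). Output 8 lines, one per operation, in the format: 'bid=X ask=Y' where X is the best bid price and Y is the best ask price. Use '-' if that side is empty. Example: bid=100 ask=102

After op 1 [order #1] market_buy(qty=3): fills=none; bids=[-] asks=[-]
After op 2 [order #2] limit_buy(price=97, qty=2): fills=none; bids=[#2:2@97] asks=[-]
After op 3 [order #3] limit_sell(price=105, qty=1): fills=none; bids=[#2:2@97] asks=[#3:1@105]
After op 4 cancel(order #3): fills=none; bids=[#2:2@97] asks=[-]
After op 5 [order #4] market_buy(qty=2): fills=none; bids=[#2:2@97] asks=[-]
After op 6 [order #5] market_buy(qty=4): fills=none; bids=[#2:2@97] asks=[-]
After op 7 [order #6] limit_buy(price=101, qty=2): fills=none; bids=[#6:2@101 #2:2@97] asks=[-]
After op 8 [order #7] market_sell(qty=8): fills=#6x#7:2@101 #2x#7:2@97; bids=[-] asks=[-]

Answer: bid=- ask=-
bid=97 ask=-
bid=97 ask=105
bid=97 ask=-
bid=97 ask=-
bid=97 ask=-
bid=101 ask=-
bid=- ask=-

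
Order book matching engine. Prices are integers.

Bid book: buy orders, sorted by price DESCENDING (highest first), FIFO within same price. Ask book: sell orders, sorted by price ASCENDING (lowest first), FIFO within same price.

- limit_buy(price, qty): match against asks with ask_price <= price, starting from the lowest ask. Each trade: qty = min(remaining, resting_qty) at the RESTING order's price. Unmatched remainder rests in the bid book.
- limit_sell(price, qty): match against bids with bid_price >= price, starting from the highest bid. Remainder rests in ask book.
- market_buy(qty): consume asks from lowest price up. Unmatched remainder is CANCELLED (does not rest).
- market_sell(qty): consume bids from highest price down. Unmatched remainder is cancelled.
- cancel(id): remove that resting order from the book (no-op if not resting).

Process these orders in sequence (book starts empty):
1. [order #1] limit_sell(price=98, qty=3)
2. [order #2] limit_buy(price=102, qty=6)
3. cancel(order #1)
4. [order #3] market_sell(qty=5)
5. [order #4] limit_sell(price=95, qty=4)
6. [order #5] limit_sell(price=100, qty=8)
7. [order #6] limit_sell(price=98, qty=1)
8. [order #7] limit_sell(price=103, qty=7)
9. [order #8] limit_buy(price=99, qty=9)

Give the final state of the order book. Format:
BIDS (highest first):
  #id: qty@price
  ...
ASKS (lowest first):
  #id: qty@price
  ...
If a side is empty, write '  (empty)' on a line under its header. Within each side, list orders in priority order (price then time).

After op 1 [order #1] limit_sell(price=98, qty=3): fills=none; bids=[-] asks=[#1:3@98]
After op 2 [order #2] limit_buy(price=102, qty=6): fills=#2x#1:3@98; bids=[#2:3@102] asks=[-]
After op 3 cancel(order #1): fills=none; bids=[#2:3@102] asks=[-]
After op 4 [order #3] market_sell(qty=5): fills=#2x#3:3@102; bids=[-] asks=[-]
After op 5 [order #4] limit_sell(price=95, qty=4): fills=none; bids=[-] asks=[#4:4@95]
After op 6 [order #5] limit_sell(price=100, qty=8): fills=none; bids=[-] asks=[#4:4@95 #5:8@100]
After op 7 [order #6] limit_sell(price=98, qty=1): fills=none; bids=[-] asks=[#4:4@95 #6:1@98 #5:8@100]
After op 8 [order #7] limit_sell(price=103, qty=7): fills=none; bids=[-] asks=[#4:4@95 #6:1@98 #5:8@100 #7:7@103]
After op 9 [order #8] limit_buy(price=99, qty=9): fills=#8x#4:4@95 #8x#6:1@98; bids=[#8:4@99] asks=[#5:8@100 #7:7@103]

Answer: BIDS (highest first):
  #8: 4@99
ASKS (lowest first):
  #5: 8@100
  #7: 7@103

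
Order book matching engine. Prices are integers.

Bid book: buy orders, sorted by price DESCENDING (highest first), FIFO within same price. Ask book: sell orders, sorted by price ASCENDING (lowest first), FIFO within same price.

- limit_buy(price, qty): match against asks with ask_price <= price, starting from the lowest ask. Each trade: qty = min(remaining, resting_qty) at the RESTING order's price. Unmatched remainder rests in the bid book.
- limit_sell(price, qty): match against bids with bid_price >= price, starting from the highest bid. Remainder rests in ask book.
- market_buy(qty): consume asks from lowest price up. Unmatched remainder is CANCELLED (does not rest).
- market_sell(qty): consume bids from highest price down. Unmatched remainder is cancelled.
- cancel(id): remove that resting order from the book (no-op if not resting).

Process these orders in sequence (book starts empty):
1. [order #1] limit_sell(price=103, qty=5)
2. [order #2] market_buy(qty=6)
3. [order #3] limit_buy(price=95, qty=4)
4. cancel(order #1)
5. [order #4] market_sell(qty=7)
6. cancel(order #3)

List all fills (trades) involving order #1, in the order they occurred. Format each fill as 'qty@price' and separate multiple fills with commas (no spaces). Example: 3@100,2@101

After op 1 [order #1] limit_sell(price=103, qty=5): fills=none; bids=[-] asks=[#1:5@103]
After op 2 [order #2] market_buy(qty=6): fills=#2x#1:5@103; bids=[-] asks=[-]
After op 3 [order #3] limit_buy(price=95, qty=4): fills=none; bids=[#3:4@95] asks=[-]
After op 4 cancel(order #1): fills=none; bids=[#3:4@95] asks=[-]
After op 5 [order #4] market_sell(qty=7): fills=#3x#4:4@95; bids=[-] asks=[-]
After op 6 cancel(order #3): fills=none; bids=[-] asks=[-]

Answer: 5@103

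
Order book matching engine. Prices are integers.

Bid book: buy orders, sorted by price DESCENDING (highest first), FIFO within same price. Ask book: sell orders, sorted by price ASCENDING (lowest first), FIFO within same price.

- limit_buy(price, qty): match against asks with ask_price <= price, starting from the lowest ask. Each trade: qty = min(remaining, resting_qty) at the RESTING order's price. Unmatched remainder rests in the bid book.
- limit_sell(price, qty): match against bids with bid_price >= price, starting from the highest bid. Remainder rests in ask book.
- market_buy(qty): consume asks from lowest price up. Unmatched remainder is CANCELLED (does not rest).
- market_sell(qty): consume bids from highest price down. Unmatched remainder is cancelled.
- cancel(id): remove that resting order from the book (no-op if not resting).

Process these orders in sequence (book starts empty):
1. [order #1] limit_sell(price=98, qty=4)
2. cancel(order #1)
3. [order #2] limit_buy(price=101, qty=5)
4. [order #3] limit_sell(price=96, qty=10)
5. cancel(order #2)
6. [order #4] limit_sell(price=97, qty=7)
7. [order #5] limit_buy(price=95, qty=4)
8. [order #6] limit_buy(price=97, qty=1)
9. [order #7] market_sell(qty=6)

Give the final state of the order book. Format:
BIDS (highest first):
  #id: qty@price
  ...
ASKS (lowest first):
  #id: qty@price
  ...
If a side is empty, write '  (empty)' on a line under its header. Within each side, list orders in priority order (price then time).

Answer: BIDS (highest first):
  (empty)
ASKS (lowest first):
  #3: 4@96
  #4: 7@97

Derivation:
After op 1 [order #1] limit_sell(price=98, qty=4): fills=none; bids=[-] asks=[#1:4@98]
After op 2 cancel(order #1): fills=none; bids=[-] asks=[-]
After op 3 [order #2] limit_buy(price=101, qty=5): fills=none; bids=[#2:5@101] asks=[-]
After op 4 [order #3] limit_sell(price=96, qty=10): fills=#2x#3:5@101; bids=[-] asks=[#3:5@96]
After op 5 cancel(order #2): fills=none; bids=[-] asks=[#3:5@96]
After op 6 [order #4] limit_sell(price=97, qty=7): fills=none; bids=[-] asks=[#3:5@96 #4:7@97]
After op 7 [order #5] limit_buy(price=95, qty=4): fills=none; bids=[#5:4@95] asks=[#3:5@96 #4:7@97]
After op 8 [order #6] limit_buy(price=97, qty=1): fills=#6x#3:1@96; bids=[#5:4@95] asks=[#3:4@96 #4:7@97]
After op 9 [order #7] market_sell(qty=6): fills=#5x#7:4@95; bids=[-] asks=[#3:4@96 #4:7@97]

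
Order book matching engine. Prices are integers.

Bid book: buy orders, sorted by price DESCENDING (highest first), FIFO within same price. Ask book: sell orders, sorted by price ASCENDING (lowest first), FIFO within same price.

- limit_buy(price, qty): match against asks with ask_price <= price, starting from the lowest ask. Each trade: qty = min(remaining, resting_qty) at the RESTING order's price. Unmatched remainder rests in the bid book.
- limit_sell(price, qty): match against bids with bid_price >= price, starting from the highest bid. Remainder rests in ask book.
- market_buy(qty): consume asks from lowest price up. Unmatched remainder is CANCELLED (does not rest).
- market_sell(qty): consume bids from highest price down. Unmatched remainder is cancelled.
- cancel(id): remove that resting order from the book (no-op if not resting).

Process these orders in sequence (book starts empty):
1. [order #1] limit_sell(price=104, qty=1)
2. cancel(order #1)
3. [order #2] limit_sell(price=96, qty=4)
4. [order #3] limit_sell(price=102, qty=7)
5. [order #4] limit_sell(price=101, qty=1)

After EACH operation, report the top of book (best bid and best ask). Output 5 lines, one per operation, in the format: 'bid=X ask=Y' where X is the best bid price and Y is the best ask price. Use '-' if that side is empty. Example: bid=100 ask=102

After op 1 [order #1] limit_sell(price=104, qty=1): fills=none; bids=[-] asks=[#1:1@104]
After op 2 cancel(order #1): fills=none; bids=[-] asks=[-]
After op 3 [order #2] limit_sell(price=96, qty=4): fills=none; bids=[-] asks=[#2:4@96]
After op 4 [order #3] limit_sell(price=102, qty=7): fills=none; bids=[-] asks=[#2:4@96 #3:7@102]
After op 5 [order #4] limit_sell(price=101, qty=1): fills=none; bids=[-] asks=[#2:4@96 #4:1@101 #3:7@102]

Answer: bid=- ask=104
bid=- ask=-
bid=- ask=96
bid=- ask=96
bid=- ask=96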